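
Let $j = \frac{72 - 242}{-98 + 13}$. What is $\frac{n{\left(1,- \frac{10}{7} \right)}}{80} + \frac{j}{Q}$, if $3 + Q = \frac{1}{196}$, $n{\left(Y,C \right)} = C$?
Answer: $- \frac{22539}{32872} \approx -0.68566$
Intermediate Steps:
$j = 2$ ($j = - \frac{170}{-85} = \left(-170\right) \left(- \frac{1}{85}\right) = 2$)
$Q = - \frac{587}{196}$ ($Q = -3 + \frac{1}{196} = - \frac{587}{196} \approx -2.9949$)
$\frac{n{\left(1,- \frac{10}{7} \right)}}{80} + \frac{j}{Q} = \frac{\left(-10\right) \frac{1}{7}}{80} + \frac{2}{- \frac{587}{196}} = \left(-10\right) \frac{1}{7} \cdot \frac{1}{80} + 2 \left(- \frac{196}{587}\right) = \left(- \frac{10}{7}\right) \frac{1}{80} - \frac{392}{587} = - \frac{1}{56} - \frac{392}{587} = - \frac{22539}{32872}$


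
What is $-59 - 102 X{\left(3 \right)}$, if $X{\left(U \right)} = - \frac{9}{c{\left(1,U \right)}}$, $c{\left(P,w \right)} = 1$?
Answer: $859$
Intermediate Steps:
$X{\left(U \right)} = -9$ ($X{\left(U \right)} = - \frac{9}{1} = \left(-9\right) 1 = -9$)
$-59 - 102 X{\left(3 \right)} = -59 - -918 = -59 + 918 = 859$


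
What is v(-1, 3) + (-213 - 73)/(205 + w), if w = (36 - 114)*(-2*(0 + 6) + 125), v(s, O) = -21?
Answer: -180503/8609 ≈ -20.967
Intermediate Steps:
w = -8814 (w = -78*(-2*6 + 125) = -78*(-12 + 125) = -78*113 = -8814)
v(-1, 3) + (-213 - 73)/(205 + w) = -21 + (-213 - 73)/(205 - 8814) = -21 - 286/(-8609) = -21 - 286*(-1/8609) = -21 + 286/8609 = -180503/8609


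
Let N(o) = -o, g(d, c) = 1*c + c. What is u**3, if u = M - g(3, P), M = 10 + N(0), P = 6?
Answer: -8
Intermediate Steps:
g(d, c) = 2*c (g(d, c) = c + c = 2*c)
M = 10 (M = 10 - 1*0 = 10 + 0 = 10)
u = -2 (u = 10 - 2*6 = 10 - 1*12 = 10 - 12 = -2)
u**3 = (-2)**3 = -8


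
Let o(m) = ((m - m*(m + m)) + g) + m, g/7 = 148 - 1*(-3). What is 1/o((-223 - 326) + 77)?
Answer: -1/445455 ≈ -2.2449e-6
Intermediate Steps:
g = 1057 (g = 7*(148 - 1*(-3)) = 7*(148 + 3) = 7*151 = 1057)
o(m) = 1057 - 2*m² + 2*m (o(m) = ((m - m*(m + m)) + 1057) + m = ((m - m*2*m) + 1057) + m = ((m - 2*m²) + 1057) + m = (1057 + m - 2*m²) + m = 1057 - 2*m² + 2*m)
1/o((-223 - 326) + 77) = 1/(1057 - 2*((-223 - 326) + 77)² + 2*((-223 - 326) + 77)) = 1/(1057 - 2*(-549 + 77)² + 2*(-549 + 77)) = 1/(1057 - 2*(-472)² + 2*(-472)) = 1/(1057 - 2*222784 - 944) = 1/(1057 - 445568 - 944) = 1/(-445455) = -1/445455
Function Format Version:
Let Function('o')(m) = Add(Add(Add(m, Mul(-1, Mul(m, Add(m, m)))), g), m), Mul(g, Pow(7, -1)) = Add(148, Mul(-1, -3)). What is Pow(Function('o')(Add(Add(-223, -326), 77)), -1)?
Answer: Rational(-1, 445455) ≈ -2.2449e-6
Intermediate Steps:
g = 1057 (g = Mul(7, Add(148, Mul(-1, -3))) = Mul(7, Add(148, 3)) = Mul(7, 151) = 1057)
Function('o')(m) = Add(1057, Mul(-2, Pow(m, 2)), Mul(2, m)) (Function('o')(m) = Add(Add(Add(m, Mul(-1, Mul(m, Add(m, m)))), 1057), m) = Add(Add(Add(m, Mul(-1, Mul(m, Mul(2, m)))), 1057), m) = Add(Add(Add(m, Mul(-1, Mul(2, Pow(m, 2)))), 1057), m) = Add(Add(Add(m, Mul(-2, Pow(m, 2))), 1057), m) = Add(Add(1057, m, Mul(-2, Pow(m, 2))), m) = Add(1057, Mul(-2, Pow(m, 2)), Mul(2, m)))
Pow(Function('o')(Add(Add(-223, -326), 77)), -1) = Pow(Add(1057, Mul(-2, Pow(Add(Add(-223, -326), 77), 2)), Mul(2, Add(Add(-223, -326), 77))), -1) = Pow(Add(1057, Mul(-2, Pow(Add(-549, 77), 2)), Mul(2, Add(-549, 77))), -1) = Pow(Add(1057, Mul(-2, Pow(-472, 2)), Mul(2, -472)), -1) = Pow(Add(1057, Mul(-2, 222784), -944), -1) = Pow(Add(1057, -445568, -944), -1) = Pow(-445455, -1) = Rational(-1, 445455)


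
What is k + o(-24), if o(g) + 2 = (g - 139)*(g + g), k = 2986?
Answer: 10808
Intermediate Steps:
o(g) = -2 + 2*g*(-139 + g) (o(g) = -2 + (g - 139)*(g + g) = -2 + (-139 + g)*(2*g) = -2 + 2*g*(-139 + g))
k + o(-24) = 2986 + (-2 - 278*(-24) + 2*(-24)²) = 2986 + (-2 + 6672 + 2*576) = 2986 + (-2 + 6672 + 1152) = 2986 + 7822 = 10808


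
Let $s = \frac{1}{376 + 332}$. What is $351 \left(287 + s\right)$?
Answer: $\frac{23774049}{236} \approx 1.0074 \cdot 10^{5}$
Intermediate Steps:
$s = \frac{1}{708} \approx 0.0014124$
$351 \left(287 + s\right) = 351 \left(287 + \frac{1}{708}\right) = 351 \cdot \frac{203197}{708} = \frac{23774049}{236}$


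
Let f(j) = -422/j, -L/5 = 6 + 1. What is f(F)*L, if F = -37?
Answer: -14770/37 ≈ -399.19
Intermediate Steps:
L = -35 (L = -5*(6 + 1) = -5*7 = -35)
f(F)*L = -422/(-37)*(-35) = -422*(-1/37)*(-35) = (422/37)*(-35) = -14770/37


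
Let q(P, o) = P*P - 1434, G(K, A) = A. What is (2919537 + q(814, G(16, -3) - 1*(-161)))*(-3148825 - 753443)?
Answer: -13972847125332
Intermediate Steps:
q(P, o) = -1434 + P² (q(P, o) = P² - 1434 = -1434 + P²)
(2919537 + q(814, G(16, -3) - 1*(-161)))*(-3148825 - 753443) = (2919537 + (-1434 + 814²))*(-3148825 - 753443) = (2919537 + (-1434 + 662596))*(-3902268) = (2919537 + 661162)*(-3902268) = 3580699*(-3902268) = -13972847125332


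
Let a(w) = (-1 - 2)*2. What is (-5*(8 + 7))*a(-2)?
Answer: 450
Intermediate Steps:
a(w) = -6 (a(w) = -3*2 = -6)
(-5*(8 + 7))*a(-2) = -5*(8 + 7)*(-6) = -5*15*(-6) = -75*(-6) = 450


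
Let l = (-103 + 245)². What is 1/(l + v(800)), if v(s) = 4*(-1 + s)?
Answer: 1/23360 ≈ 4.2808e-5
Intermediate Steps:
l = 20164 (l = 142² = 20164)
v(s) = -4 + 4*s
1/(l + v(800)) = 1/(20164 + (-4 + 4*800)) = 1/(20164 + (-4 + 3200)) = 1/(20164 + 3196) = 1/23360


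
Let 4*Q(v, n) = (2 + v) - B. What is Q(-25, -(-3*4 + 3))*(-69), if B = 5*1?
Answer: 483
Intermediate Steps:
B = 5
Q(v, n) = -¾ + v/4 (Q(v, n) = ((2 + v) - 1*5)/4 = ((2 + v) - 5)/4 = (-3 + v)/4 = -¾ + v/4)
Q(-25, -(-3*4 + 3))*(-69) = (-¾ + (¼)*(-25))*(-69) = (-¾ - 25/4)*(-69) = -7*(-69) = 483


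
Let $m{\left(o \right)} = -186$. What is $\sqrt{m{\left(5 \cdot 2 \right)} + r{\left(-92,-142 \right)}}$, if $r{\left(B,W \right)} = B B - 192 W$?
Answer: $\sqrt{35542} \approx 188.53$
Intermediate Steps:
$r{\left(B,W \right)} = B^{2} - 192 W$
$\sqrt{m{\left(5 \cdot 2 \right)} + r{\left(-92,-142 \right)}} = \sqrt{-186 + \left(\left(-92\right)^{2} - -27264\right)} = \sqrt{-186 + \left(8464 + 27264\right)} = \sqrt{-186 + 35728} = \sqrt{35542}$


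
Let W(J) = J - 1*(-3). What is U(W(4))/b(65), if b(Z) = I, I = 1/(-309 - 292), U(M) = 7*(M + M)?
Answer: -58898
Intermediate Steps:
W(J) = 3 + J (W(J) = J + 3 = 3 + J)
U(M) = 14*M (U(M) = 7*(2*M) = 14*M)
I = -1/601 (I = 1/(-601) = -1/601 ≈ -0.0016639)
b(Z) = -1/601
U(W(4))/b(65) = (14*(3 + 4))/(-1/601) = (14*7)*(-601) = 98*(-601) = -58898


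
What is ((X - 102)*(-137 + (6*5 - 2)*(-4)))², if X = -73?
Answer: 1898780625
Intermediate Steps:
((X - 102)*(-137 + (6*5 - 2)*(-4)))² = ((-73 - 102)*(-137 + (6*5 - 2)*(-4)))² = (-175*(-137 + (30 - 2)*(-4)))² = (-175*(-137 + 28*(-4)))² = (-175*(-137 - 112))² = (-175*(-249))² = 43575² = 1898780625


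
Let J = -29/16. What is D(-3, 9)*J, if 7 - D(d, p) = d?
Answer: -145/8 ≈ -18.125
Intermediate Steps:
D(d, p) = 7 - d
J = -29/16 (J = -29*1/16 = -29/16 ≈ -1.8125)
D(-3, 9)*J = (7 - 1*(-3))*(-29/16) = (7 + 3)*(-29/16) = 10*(-29/16) = -145/8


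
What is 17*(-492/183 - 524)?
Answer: -546176/61 ≈ -8953.7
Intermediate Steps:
17*(-492/183 - 524) = 17*(-492*1/183 - 524) = 17*(-164/61 - 524) = 17*(-32128/61) = -546176/61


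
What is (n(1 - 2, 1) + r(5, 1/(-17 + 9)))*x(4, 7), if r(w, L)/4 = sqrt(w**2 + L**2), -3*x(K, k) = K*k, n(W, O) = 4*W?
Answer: 112/3 - 14*sqrt(1601)/3 ≈ -149.39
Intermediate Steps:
x(K, k) = -K*k/3
r(w, L) = 4*sqrt(L**2 + w**2) (r(w, L) = 4*sqrt(w**2 + L**2) = 4*sqrt(L**2 + w**2))
(n(1 - 2, 1) + r(5, 1/(-17 + 9)))*x(4, 7) = (4*(1 - 2) + 4*sqrt((1/(-17 + 9))**2 + 5**2))*(-1/3*4*7) = (4*(-1) + 4*sqrt((1/(-8))**2 + 25))*(-28/3) = (-4 + 4*sqrt((-1/8)**2 + 25))*(-28/3) = (-4 + 4*sqrt(1/64 + 25))*(-28/3) = (-4 + 4*sqrt(1601/64))*(-28/3) = (-4 + 4*(sqrt(1601)/8))*(-28/3) = (-4 + sqrt(1601)/2)*(-28/3) = 112/3 - 14*sqrt(1601)/3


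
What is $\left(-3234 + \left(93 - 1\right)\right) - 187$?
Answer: $-3329$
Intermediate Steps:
$\left(-3234 + \left(93 - 1\right)\right) - 187 = \left(-3234 + 92\right) - 187 = -3142 - 187 = -3329$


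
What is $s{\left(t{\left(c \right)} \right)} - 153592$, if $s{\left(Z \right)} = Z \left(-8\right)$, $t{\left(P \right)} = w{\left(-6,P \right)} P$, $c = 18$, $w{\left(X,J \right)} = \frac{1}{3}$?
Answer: $-153640$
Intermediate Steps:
$w{\left(X,J \right)} = \frac{1}{3}$
$t{\left(P \right)} = \frac{P}{3}$
$s{\left(Z \right)} = - 8 Z$
$s{\left(t{\left(c \right)} \right)} - 153592 = - 8 \cdot \frac{1}{3} \cdot 18 - 153592 = \left(-8\right) 6 - 153592 = -48 - 153592 = -153640$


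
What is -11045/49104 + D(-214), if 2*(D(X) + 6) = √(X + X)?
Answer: -305669/49104 + I*√107 ≈ -6.2249 + 10.344*I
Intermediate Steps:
D(X) = -6 + √2*√X/2 (D(X) = -6 + √(X + X)/2 = -6 + √(2*X)/2 = -6 + (√2*√X)/2 = -6 + √2*√X/2)
-11045/49104 + D(-214) = -11045/49104 + (-6 + √2*√(-214)/2) = -11045*1/49104 + (-6 + √2*(I*√214)/2) = -11045/49104 + (-6 + I*√107) = -305669/49104 + I*√107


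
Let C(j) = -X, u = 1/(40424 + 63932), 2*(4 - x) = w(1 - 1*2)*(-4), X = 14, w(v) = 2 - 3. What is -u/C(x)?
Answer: 1/1460984 ≈ 6.8447e-7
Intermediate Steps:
w(v) = -1
x = 2 (x = 4 - (-1)*(-4)/2 = 4 - ½*4 = 4 - 2 = 2)
u = 1/104356 ≈ 9.5826e-6
C(j) = -14 (C(j) = -1*14 = -14)
-u/C(x) = -1/(104356*(-14)) = -(-1)/(104356*14) = -1*(-1/1460984) = 1/1460984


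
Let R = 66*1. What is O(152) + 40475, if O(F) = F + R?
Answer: 40693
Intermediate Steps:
R = 66
O(F) = 66 + F (O(F) = F + 66 = 66 + F)
O(152) + 40475 = (66 + 152) + 40475 = 218 + 40475 = 40693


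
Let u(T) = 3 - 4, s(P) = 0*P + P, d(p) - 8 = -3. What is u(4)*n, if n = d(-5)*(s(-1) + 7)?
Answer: -30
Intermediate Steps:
d(p) = 5 (d(p) = 8 - 3 = 5)
s(P) = P (s(P) = 0 + P = P)
u(T) = -1
n = 30 (n = 5*(-1 + 7) = 5*6 = 30)
u(4)*n = -1*30 = -30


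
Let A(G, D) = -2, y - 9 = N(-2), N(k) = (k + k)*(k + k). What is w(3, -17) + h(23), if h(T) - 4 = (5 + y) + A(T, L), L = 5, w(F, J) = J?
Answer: 15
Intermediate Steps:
N(k) = 4*k² (N(k) = (2*k)*(2*k) = 4*k²)
y = 25 (y = 9 + 4*(-2)² = 9 + 4*4 = 9 + 16 = 25)
h(T) = 32 (h(T) = 4 + ((5 + 25) - 2) = 4 + (30 - 2) = 4 + 28 = 32)
w(3, -17) + h(23) = -17 + 32 = 15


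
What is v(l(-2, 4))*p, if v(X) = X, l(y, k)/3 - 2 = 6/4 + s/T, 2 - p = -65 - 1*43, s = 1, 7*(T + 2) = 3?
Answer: 945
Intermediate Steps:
T = -11/7 (T = -2 + (1/7)*3 = -2 + 3/7 = -11/7 ≈ -1.5714)
p = 110 (p = 2 - (-65 - 1*43) = 2 - (-65 - 43) = 2 - 1*(-108) = 2 + 108 = 110)
l(y, k) = 189/22 (l(y, k) = 6 + 3*(6/4 + 1/(-11/7)) = 6 + 3*(6*(1/4) + 1*(-7/11)) = 6 + 3*(3/2 - 7/11) = 6 + 3*(19/22) = 6 + 57/22 = 189/22)
v(l(-2, 4))*p = (189/22)*110 = 945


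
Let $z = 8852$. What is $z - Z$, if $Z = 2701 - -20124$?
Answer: $-13973$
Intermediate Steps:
$Z = 22825$ ($Z = 2701 + 20124 = 22825$)
$z - Z = 8852 - 22825 = -13973$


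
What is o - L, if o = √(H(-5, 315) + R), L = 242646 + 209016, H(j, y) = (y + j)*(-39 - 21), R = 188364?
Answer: -451662 + 2*√42441 ≈ -4.5125e+5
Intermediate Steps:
H(j, y) = -60*j - 60*y (H(j, y) = (j + y)*(-60) = -60*j - 60*y)
L = 451662
o = 2*√42441 (o = √((-60*(-5) - 60*315) + 188364) = √((300 - 18900) + 188364) = √(-18600 + 188364) = √169764 = 2*√42441 ≈ 412.02)
o - L = 2*√42441 - 1*451662 = 2*√42441 - 451662 = -451662 + 2*√42441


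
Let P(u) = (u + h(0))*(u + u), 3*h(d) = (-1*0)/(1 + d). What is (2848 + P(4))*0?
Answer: 0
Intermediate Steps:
h(d) = 0 (h(d) = ((-1*0)/(1 + d))/3 = (0/(1 + d))/3 = (⅓)*0 = 0)
P(u) = 2*u² (P(u) = (u + 0)*(u + u) = u*(2*u) = 2*u²)
(2848 + P(4))*0 = (2848 + 2*4²)*0 = (2848 + 2*16)*0 = (2848 + 32)*0 = 2880*0 = 0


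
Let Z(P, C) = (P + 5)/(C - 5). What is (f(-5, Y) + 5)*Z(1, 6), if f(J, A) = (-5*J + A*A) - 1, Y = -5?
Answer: 324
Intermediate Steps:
f(J, A) = -1 + A² - 5*J (f(J, A) = (-5*J + A²) - 1 = (A² - 5*J) - 1 = -1 + A² - 5*J)
Z(P, C) = (5 + P)/(-5 + C)
(f(-5, Y) + 5)*Z(1, 6) = ((-1 + (-5)² - 5*(-5)) + 5)*((5 + 1)/(-5 + 6)) = ((-1 + 25 + 25) + 5)*(6/1) = (49 + 5)*(1*6) = 54*6 = 324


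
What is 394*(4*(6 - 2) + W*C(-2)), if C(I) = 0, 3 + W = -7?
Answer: 6304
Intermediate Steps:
W = -10 (W = -3 - 7 = -10)
394*(4*(6 - 2) + W*C(-2)) = 394*(4*(6 - 2) - 10*0) = 394*(4*4 + 0) = 394*(16 + 0) = 394*16 = 6304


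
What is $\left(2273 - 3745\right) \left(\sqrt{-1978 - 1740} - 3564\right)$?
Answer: $5246208 - 19136 i \sqrt{22} \approx 5.2462 \cdot 10^{6} - 89756.0 i$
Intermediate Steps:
$\left(2273 - 3745\right) \left(\sqrt{-1978 - 1740} - 3564\right) = - 1472 \left(\sqrt{-3718} - 3564\right) = - 1472 \left(13 i \sqrt{22} - 3564\right) = - 1472 \left(-3564 + 13 i \sqrt{22}\right) = 5246208 - 19136 i \sqrt{22}$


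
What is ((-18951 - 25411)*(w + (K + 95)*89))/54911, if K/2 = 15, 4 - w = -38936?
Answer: -2220983530/54911 ≈ -40447.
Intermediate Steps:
w = 38940 (w = 4 - 1*(-38936) = 4 + 38936 = 38940)
K = 30 (K = 2*15 = 30)
((-18951 - 25411)*(w + (K + 95)*89))/54911 = ((-18951 - 25411)*(38940 + (30 + 95)*89))/54911 = -44362*(38940 + 125*89)*(1/54911) = -44362*(38940 + 11125)*(1/54911) = -44362*50065*(1/54911) = -2220983530*1/54911 = -2220983530/54911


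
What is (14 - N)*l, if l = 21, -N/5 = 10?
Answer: 1344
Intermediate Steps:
N = -50 (N = -5*10 = -50)
(14 - N)*l = (14 - 1*(-50))*21 = (14 + 50)*21 = 64*21 = 1344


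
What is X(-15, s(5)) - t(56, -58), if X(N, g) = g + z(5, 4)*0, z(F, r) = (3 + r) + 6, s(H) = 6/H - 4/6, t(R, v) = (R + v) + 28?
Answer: -382/15 ≈ -25.467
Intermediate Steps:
t(R, v) = 28 + R + v
s(H) = -2/3 + 6/H (s(H) = 6/H - 4*1/6 = 6/H - 2/3 = -2/3 + 6/H)
z(F, r) = 9 + r
X(N, g) = g (X(N, g) = g + (9 + 4)*0 = g + 13*0 = g + 0 = g)
X(-15, s(5)) - t(56, -58) = (-2/3 + 6/5) - (28 + 56 - 58) = (-2/3 + 6*(1/5)) - 1*26 = (-2/3 + 6/5) - 26 = 8/15 - 26 = -382/15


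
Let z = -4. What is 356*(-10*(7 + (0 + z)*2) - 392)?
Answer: -135992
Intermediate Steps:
356*(-10*(7 + (0 + z)*2) - 392) = 356*(-10*(7 + (0 - 4)*2) - 392) = 356*(-10*(7 - 4*2) - 392) = 356*(-10*(7 - 8) - 392) = 356*(-10*(-1) - 392) = 356*(10 - 392) = 356*(-382) = -135992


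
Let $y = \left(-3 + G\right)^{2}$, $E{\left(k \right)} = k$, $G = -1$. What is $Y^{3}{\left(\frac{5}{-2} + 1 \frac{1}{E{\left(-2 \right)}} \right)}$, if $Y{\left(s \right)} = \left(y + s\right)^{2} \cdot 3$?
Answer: $130323843$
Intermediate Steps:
$y = 16$ ($y = \left(-3 - 1\right)^{2} = \left(-4\right)^{2} = 16$)
$Y{\left(s \right)} = 3 \left(16 + s\right)^{2}$ ($Y{\left(s \right)} = \left(16 + s\right)^{2} \cdot 3 = 3 \left(16 + s\right)^{2}$)
$Y^{3}{\left(\frac{5}{-2} + 1 \frac{1}{E{\left(-2 \right)}} \right)} = \left(3 \left(16 + \left(\frac{5}{-2} + 1 \frac{1}{-2}\right)\right)^{2}\right)^{3} = \left(3 \left(16 + \left(5 \left(- \frac{1}{2}\right) + 1 \left(- \frac{1}{2}\right)\right)\right)^{2}\right)^{3} = \left(3 \left(16 - 3\right)^{2}\right)^{3} = \left(3 \cdot 13^{2}\right)^{3} = \left(3 \cdot 169\right)^{3} = 507^{3} = 130323843$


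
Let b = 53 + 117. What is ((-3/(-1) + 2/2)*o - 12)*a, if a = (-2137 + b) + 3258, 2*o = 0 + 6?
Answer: 0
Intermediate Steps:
b = 170
o = 3 (o = (0 + 6)/2 = (1/2)*6 = 3)
a = 1291 (a = (-2137 + 170) + 3258 = -1967 + 3258 = 1291)
((-3/(-1) + 2/2)*o - 12)*a = ((-3/(-1) + 2/2)*3 - 12)*1291 = ((-3*(-1) + 2*(1/2))*3 - 12)*1291 = ((3 + 1)*3 - 12)*1291 = (4*3 - 12)*1291 = (12 - 12)*1291 = 0*1291 = 0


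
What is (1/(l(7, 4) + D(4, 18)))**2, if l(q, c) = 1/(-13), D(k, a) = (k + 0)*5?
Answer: 169/67081 ≈ 0.0025193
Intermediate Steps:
D(k, a) = 5*k (D(k, a) = k*5 = 5*k)
l(q, c) = -1/13
(1/(l(7, 4) + D(4, 18)))**2 = (1/(-1/13 + 5*4))**2 = (1/(-1/13 + 20))**2 = (1/(259/13))**2 = (13/259)**2 = 169/67081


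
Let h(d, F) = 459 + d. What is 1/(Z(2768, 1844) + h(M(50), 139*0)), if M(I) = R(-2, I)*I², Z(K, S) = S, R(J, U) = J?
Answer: -1/2697 ≈ -0.00037078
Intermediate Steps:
M(I) = -2*I²
1/(Z(2768, 1844) + h(M(50), 139*0)) = 1/(1844 + (459 - 2*50²)) = 1/(1844 + (459 - 2*2500)) = 1/(1844 + (459 - 5000)) = 1/(1844 - 4541) = 1/(-2697) = -1/2697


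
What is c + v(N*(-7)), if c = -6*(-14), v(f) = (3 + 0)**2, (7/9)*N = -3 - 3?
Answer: 93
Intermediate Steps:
N = -54/7 (N = 9*(-3 - 3)/7 = (9/7)*(-6) = -54/7 ≈ -7.7143)
v(f) = 9 (v(f) = 3**2 = 9)
c = 84
c + v(N*(-7)) = 84 + 9 = 93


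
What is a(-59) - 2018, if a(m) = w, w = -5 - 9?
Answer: -2032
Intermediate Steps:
w = -14
a(m) = -14
a(-59) - 2018 = -14 - 2018 = -2032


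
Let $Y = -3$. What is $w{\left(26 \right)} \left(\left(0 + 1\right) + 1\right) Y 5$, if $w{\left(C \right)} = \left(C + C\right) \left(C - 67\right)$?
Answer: $63960$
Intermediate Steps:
$w{\left(C \right)} = 2 C \left(-67 + C\right)$
$w{\left(26 \right)} \left(\left(0 + 1\right) + 1\right) Y 5 = 2 \cdot 26 \left(-67 + 26\right) \left(\left(0 + 1\right) + 1\right) \left(\left(-3\right) 5\right) = 2 \cdot 26 \left(-41\right) \left(1 + 1\right) \left(-15\right) = - 2132 \cdot 2 \left(-15\right) = \left(-2132\right) \left(-30\right) = 63960$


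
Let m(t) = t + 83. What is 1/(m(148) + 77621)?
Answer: 1/77852 ≈ 1.2845e-5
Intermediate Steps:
m(t) = 83 + t
1/(m(148) + 77621) = 1/((83 + 148) + 77621) = 1/(231 + 77621) = 1/77852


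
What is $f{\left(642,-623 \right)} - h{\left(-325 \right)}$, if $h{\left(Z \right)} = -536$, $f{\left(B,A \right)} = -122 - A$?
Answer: $1037$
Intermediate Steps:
$f{\left(642,-623 \right)} - h{\left(-325 \right)} = \left(-122 - -623\right) - -536 = \left(-122 + 623\right) + 536 = 501 + 536 = 1037$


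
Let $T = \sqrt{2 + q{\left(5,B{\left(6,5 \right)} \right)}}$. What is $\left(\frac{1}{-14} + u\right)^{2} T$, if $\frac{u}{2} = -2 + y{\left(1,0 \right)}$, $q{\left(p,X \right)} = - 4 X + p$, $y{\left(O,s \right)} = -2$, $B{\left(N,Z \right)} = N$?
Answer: $\frac{12769 i \sqrt{17}}{196} \approx 268.61 i$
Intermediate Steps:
$q{\left(p,X \right)} = p - 4 X$
$u = -8$ ($u = 2 \left(-2 - 2\right) = 2 \left(-4\right) = -8$)
$T = i \sqrt{17}$ ($T = \sqrt{2 + \left(5 - 24\right)} = \sqrt{2 - 19} = \sqrt{-17} = i \sqrt{17} \approx 4.1231 i$)
$\left(\frac{1}{-14} + u\right)^{2} T = \left(\frac{1}{-14} - 8\right)^{2} i \sqrt{17} = \left(- \frac{1}{14} - 8\right)^{2} i \sqrt{17} = \left(- \frac{113}{14}\right)^{2} i \sqrt{17} = \frac{12769 i \sqrt{17}}{196}$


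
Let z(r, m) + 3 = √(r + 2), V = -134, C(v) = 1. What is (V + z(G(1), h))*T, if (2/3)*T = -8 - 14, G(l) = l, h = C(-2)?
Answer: 4521 - 33*√3 ≈ 4463.8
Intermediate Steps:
h = 1
T = -33 (T = 3*(-8 - 14)/2 = (3/2)*(-22) = -33)
z(r, m) = -3 + √(2 + r) (z(r, m) = -3 + √(r + 2) = -3 + √(2 + r))
(V + z(G(1), h))*T = (-134 + (-3 + √(2 + 1)))*(-33) = (-134 + (-3 + √3))*(-33) = (-137 + √3)*(-33) = 4521 - 33*√3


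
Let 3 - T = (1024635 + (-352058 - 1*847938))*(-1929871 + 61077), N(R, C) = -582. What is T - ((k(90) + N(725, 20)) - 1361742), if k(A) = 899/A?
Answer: -29494100008529/90 ≈ -3.2771e+11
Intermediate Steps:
T = -327713584631 (T = 3 - (1024635 + (-352058 - 1*847938))*(-1929871 + 61077) = 3 - (1024635 + (-352058 - 847938))*(-1868794) = 3 - (1024635 - 1199996)*(-1868794) = 3 - (-175361)*(-1868794) = 3 - 1*327713584634 = 3 - 327713584634 = -327713584631)
T - ((k(90) + N(725, 20)) - 1361742) = -327713584631 - ((899/90 - 582) - 1361742) = -327713584631 - (-51481/90 - 1361742) = -327713584631 - 1*(-122608261/90) = -327713584631 + 122608261/90 = -29494100008529/90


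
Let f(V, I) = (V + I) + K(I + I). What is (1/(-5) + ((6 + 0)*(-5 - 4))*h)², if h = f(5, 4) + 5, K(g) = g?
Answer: 35295481/25 ≈ 1.4118e+6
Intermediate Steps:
f(V, I) = V + 3*I (f(V, I) = (V + I) + (I + I) = (I + V) + 2*I = V + 3*I)
h = 22 (h = (5 + 3*4) + 5 = (5 + 12) + 5 = 17 + 5 = 22)
(1/(-5) + ((6 + 0)*(-5 - 4))*h)² = (1/(-5) + ((6 + 0)*(-5 - 4))*22)² = (-⅕ + (6*(-9))*22)² = (-⅕ - 54*22)² = (-⅕ - 1188)² = (-5941/5)² = 35295481/25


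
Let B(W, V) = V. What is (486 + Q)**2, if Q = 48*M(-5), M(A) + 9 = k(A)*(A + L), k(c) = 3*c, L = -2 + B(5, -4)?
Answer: 63584676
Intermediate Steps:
L = -6 (L = -2 - 4 = -6)
M(A) = -9 + 3*A*(-6 + A) (M(A) = -9 + (3*A)*(A - 6) = -9 + (3*A)*(-6 + A) = -9 + 3*A*(-6 + A))
Q = 7488 (Q = 48*(-9 - 18*(-5) + 3*(-5)**2) = 48*(-9 + 90 + 3*25) = 48*(-9 + 90 + 75) = 48*156 = 7488)
(486 + Q)**2 = (486 + 7488)**2 = 7974**2 = 63584676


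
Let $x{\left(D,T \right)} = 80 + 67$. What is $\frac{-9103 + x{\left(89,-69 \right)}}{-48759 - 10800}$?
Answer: $\frac{8956}{59559} \approx 0.15037$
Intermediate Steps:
$x{\left(D,T \right)} = 147$
$\frac{-9103 + x{\left(89,-69 \right)}}{-48759 - 10800} = \frac{-9103 + 147}{-48759 - 10800} = - \frac{8956}{-59559} = \left(-8956\right) \left(- \frac{1}{59559}\right) = \frac{8956}{59559}$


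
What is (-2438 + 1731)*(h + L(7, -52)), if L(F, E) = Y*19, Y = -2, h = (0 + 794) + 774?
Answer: -1081710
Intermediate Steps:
h = 1568 (h = 794 + 774 = 1568)
L(F, E) = -38 (L(F, E) = -2*19 = -38)
(-2438 + 1731)*(h + L(7, -52)) = (-2438 + 1731)*(1568 - 38) = -707*1530 = -1081710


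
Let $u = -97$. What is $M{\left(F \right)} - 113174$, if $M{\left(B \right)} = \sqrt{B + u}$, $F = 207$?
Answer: $-113174 + \sqrt{110} \approx -1.1316 \cdot 10^{5}$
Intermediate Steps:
$M{\left(B \right)} = \sqrt{-97 + B}$ ($M{\left(B \right)} = \sqrt{B - 97} = \sqrt{-97 + B}$)
$M{\left(F \right)} - 113174 = \sqrt{-97 + 207} - 113174 = \sqrt{110} - 113174 = -113174 + \sqrt{110}$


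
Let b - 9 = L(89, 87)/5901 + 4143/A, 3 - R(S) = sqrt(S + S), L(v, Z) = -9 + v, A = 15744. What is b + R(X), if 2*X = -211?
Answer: 380190497/30968448 - I*sqrt(211) ≈ 12.277 - 14.526*I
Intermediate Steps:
X = -211/2 (X = (1/2)*(-211) = -211/2 ≈ -105.50)
R(S) = 3 - sqrt(2)*sqrt(S) (R(S) = 3 - sqrt(S + S) = 3 - sqrt(2*S) = 3 - sqrt(2)*sqrt(S))
b = 287285153/30968448 (b = 9 + ((-9 + 89)/5901 + 4143/15744) = 9 + (80*(1/5901) + 4143*(1/15744)) = 9 + (80/5901 + 1381/5248) = 9 + 8569121/30968448 = 287285153/30968448 ≈ 9.2767)
b + R(X) = 287285153/30968448 + (3 - sqrt(2)*sqrt(-211/2)) = 287285153/30968448 + (3 - sqrt(2)*I*sqrt(422)/2) = 287285153/30968448 + (3 - I*sqrt(211)) = 380190497/30968448 - I*sqrt(211)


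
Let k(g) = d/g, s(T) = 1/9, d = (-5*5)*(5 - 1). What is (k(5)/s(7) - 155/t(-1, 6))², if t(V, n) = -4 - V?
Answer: 148225/9 ≈ 16469.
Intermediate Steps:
d = -100 (d = -25*4 = -100)
s(T) = ⅑
k(g) = -100/g
(k(5)/s(7) - 155/t(-1, 6))² = ((-100/5)/(⅑) - 155/(-4 - 1*(-1)))² = (-100*⅕*9 - 155/(-4 + 1))² = (-20*9 - 155/(-3))² = (-180 - 155*(-⅓))² = (-180 + 155/3)² = (-385/3)² = 148225/9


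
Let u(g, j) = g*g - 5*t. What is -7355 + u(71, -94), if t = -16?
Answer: -2234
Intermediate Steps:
u(g, j) = 80 + g² (u(g, j) = g*g - 5*(-16) = g² + 80 = 80 + g²)
-7355 + u(71, -94) = -7355 + (80 + 71²) = -7355 + (80 + 5041) = -7355 + 5121 = -2234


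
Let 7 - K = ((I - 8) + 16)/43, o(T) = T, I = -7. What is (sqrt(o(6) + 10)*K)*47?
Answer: 56400/43 ≈ 1311.6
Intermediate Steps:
K = 300/43 (K = 7 - ((-7 - 8) + 16)/43 = 7 - (-15 + 16)/43 = 7 - 1/43 = 300/43 ≈ 6.9767)
(sqrt(o(6) + 10)*K)*47 = (sqrt(6 + 10)*(300/43))*47 = (sqrt(16)*(300/43))*47 = (4*(300/43))*47 = (1200/43)*47 = 56400/43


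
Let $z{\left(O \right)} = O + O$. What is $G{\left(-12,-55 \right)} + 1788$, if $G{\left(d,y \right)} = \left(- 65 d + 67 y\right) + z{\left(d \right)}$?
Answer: $-1141$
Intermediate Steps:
$z{\left(O \right)} = 2 O$
$G{\left(d,y \right)} = - 63 d + 67 y$ ($G{\left(d,y \right)} = \left(- 65 d + 67 y\right) + 2 d = - 63 d + 67 y$)
$G{\left(-12,-55 \right)} + 1788 = \left(\left(-63\right) \left(-12\right) + 67 \left(-55\right)\right) + 1788 = \left(756 - 3685\right) + 1788 = -2929 + 1788 = -1141$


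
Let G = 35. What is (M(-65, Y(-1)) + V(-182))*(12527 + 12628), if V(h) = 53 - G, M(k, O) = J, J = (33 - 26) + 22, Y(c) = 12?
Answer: 1182285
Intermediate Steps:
J = 29 (J = 7 + 22 = 29)
M(k, O) = 29
V(h) = 18 (V(h) = 53 - 1*35 = 53 - 35 = 18)
(M(-65, Y(-1)) + V(-182))*(12527 + 12628) = (29 + 18)*(12527 + 12628) = 47*25155 = 1182285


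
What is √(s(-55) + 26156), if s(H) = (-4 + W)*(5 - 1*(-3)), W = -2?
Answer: 2*√6527 ≈ 161.58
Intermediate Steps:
s(H) = -48 (s(H) = (-4 - 2)*(5 - 1*(-3)) = -6*(5 + 3) = -6*8 = -48)
√(s(-55) + 26156) = √(-48 + 26156) = √26108 = 2*√6527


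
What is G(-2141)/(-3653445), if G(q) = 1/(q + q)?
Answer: 1/15644051490 ≈ 6.3922e-11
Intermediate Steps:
G(q) = 1/(2*q)
G(-2141)/(-3653445) = ((½)/(-2141))/(-3653445) = ((½)*(-1/2141))*(-1/3653445) = -1/4282*(-1/3653445) = 1/15644051490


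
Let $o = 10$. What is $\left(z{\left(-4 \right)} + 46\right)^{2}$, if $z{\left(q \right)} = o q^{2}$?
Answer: $42436$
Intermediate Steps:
$z{\left(q \right)} = 10 q^{2}$
$\left(z{\left(-4 \right)} + 46\right)^{2} = \left(10 \left(-4\right)^{2} + 46\right)^{2} = \left(10 \cdot 16 + 46\right)^{2} = \left(160 + 46\right)^{2} = 206^{2} = 42436$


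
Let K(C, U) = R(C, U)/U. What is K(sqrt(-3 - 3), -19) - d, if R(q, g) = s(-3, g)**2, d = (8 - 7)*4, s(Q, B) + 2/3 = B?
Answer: -4165/171 ≈ -24.357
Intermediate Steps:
s(Q, B) = -2/3 + B
d = 4 (d = 1*4 = 4)
R(q, g) = (-2/3 + g)**2
K(C, U) = (-2 + 3*U)**2/(9*U) (K(C, U) = ((-2 + 3*U)**2/9)/U = (-2 + 3*U)**2/(9*U))
K(sqrt(-3 - 3), -19) - d = (1/9)*(-2 + 3*(-19))**2/(-19) - 1*4 = (1/9)*(-1/19)*(-2 - 57)**2 - 4 = (1/9)*(-1/19)*(-59)**2 - 4 = (1/9)*(-1/19)*3481 - 4 = -3481/171 - 4 = -4165/171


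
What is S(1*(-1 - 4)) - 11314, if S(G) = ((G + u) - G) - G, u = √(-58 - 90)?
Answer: -11309 + 2*I*√37 ≈ -11309.0 + 12.166*I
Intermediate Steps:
u = 2*I*√37 (u = √(-148) = 2*I*√37 ≈ 12.166*I)
S(G) = -G + 2*I*√37 (S(G) = ((G + 2*I*√37) - G) - G = 2*I*√37 - G = -G + 2*I*√37)
S(1*(-1 - 4)) - 11314 = (-(-1 - 4) + 2*I*√37) - 11314 = (-(-5) + 2*I*√37) - 11314 = (-1*(-5) + 2*I*√37) - 11314 = (5 + 2*I*√37) - 11314 = -11309 + 2*I*√37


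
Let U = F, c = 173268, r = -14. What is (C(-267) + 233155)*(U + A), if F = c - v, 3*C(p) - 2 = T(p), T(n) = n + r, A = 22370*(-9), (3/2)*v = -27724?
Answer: -6697735756/3 ≈ -2.2326e+9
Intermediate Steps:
v = -55448/3 (v = (2/3)*(-27724) = -55448/3 ≈ -18483.)
A = -201330
T(n) = -14 + n (T(n) = n - 14 = -14 + n)
C(p) = -4 + p/3 (C(p) = 2/3 + (-14 + p)/3 = 2/3 + (-14/3 + p/3) = -4 + p/3)
F = 575252/3 (F = 173268 - 1*(-55448/3) = 173268 + 55448/3 = 575252/3 ≈ 1.9175e+5)
U = 575252/3 ≈ 1.9175e+5
(C(-267) + 233155)*(U + A) = ((-4 + (1/3)*(-267)) + 233155)*(575252/3 - 201330) = ((-4 - 89) + 233155)*(-28738/3) = (-93 + 233155)*(-28738/3) = 233062*(-28738/3) = -6697735756/3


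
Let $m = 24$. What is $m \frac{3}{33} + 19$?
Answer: $\frac{233}{11} \approx 21.182$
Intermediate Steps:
$m \frac{3}{33} + 19 = 24 \cdot \frac{3}{33} + 19 = 24 \cdot 3 \cdot \frac{1}{33} + 19 = 24 \cdot \frac{1}{11} + 19 = \frac{24}{11} + 19 = \frac{233}{11}$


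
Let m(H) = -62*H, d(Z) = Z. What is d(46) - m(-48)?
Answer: -2930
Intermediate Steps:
d(46) - m(-48) = 46 - (-62)*(-48) = 46 - 1*2976 = 46 - 2976 = -2930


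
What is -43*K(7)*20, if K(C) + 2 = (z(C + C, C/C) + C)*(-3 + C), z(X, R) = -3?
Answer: -12040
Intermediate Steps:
K(C) = -2 + (-3 + C)² (K(C) = -2 + (-3 + C)*(-3 + C) = -2 + (-3 + C)²)
-43*K(7)*20 = -43*(7 + 7² - 6*7)*20 = -43*(7 + 49 - 42)*20 = -43*14*20 = -602*20 = -12040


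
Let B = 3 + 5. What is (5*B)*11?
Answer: 440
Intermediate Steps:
B = 8
(5*B)*11 = (5*8)*11 = 40*11 = 440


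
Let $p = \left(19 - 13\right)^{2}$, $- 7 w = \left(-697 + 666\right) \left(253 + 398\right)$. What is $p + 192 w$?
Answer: $553572$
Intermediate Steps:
$w = 2883$ ($w = - \frac{\left(-697 + 666\right) \left(253 + 398\right)}{7} = - \frac{\left(-31\right) 651}{7} = \left(- \frac{1}{7}\right) \left(-20181\right) = 2883$)
$p = 36$ ($p = 6^{2} = 36$)
$p + 192 w = 36 + 192 \cdot 2883 = 36 + 553536 = 553572$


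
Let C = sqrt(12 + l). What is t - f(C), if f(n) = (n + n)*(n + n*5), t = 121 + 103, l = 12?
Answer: -64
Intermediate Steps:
t = 224
C = 2*sqrt(6) (C = sqrt(12 + 12) = sqrt(24) = 2*sqrt(6) ≈ 4.8990)
f(n) = 12*n**2 (f(n) = (2*n)*(n + 5*n) = (2*n)*(6*n) = 12*n**2)
t - f(C) = 224 - 12*(2*sqrt(6))**2 = 224 - 12*24 = 224 - 1*288 = 224 - 288 = -64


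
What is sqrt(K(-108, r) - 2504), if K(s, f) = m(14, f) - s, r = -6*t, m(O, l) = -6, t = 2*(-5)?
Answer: I*sqrt(2402) ≈ 49.01*I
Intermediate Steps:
t = -10
r = 60 (r = -6*(-10) = 60)
K(s, f) = -6 - s
sqrt(K(-108, r) - 2504) = sqrt((-6 - 1*(-108)) - 2504) = sqrt((-6 + 108) - 2504) = sqrt(102 - 2504) = sqrt(-2402) = I*sqrt(2402)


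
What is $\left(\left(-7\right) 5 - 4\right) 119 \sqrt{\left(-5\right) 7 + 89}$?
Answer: $- 13923 \sqrt{6} \approx -34104.0$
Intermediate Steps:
$\left(\left(-7\right) 5 - 4\right) 119 \sqrt{\left(-5\right) 7 + 89} = \left(-35 - 4\right) 119 \sqrt{-35 + 89} = \left(-39\right) 119 \sqrt{54} = - 4641 \cdot 3 \sqrt{6} = - 13923 \sqrt{6}$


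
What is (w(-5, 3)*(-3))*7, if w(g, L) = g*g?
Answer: -525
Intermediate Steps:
w(g, L) = g²
(w(-5, 3)*(-3))*7 = ((-5)²*(-3))*7 = (25*(-3))*7 = -75*7 = -525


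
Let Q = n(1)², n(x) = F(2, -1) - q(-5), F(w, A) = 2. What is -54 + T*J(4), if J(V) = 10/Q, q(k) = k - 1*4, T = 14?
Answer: -6394/121 ≈ -52.843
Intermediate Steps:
q(k) = -4 + k (q(k) = k - 4 = -4 + k)
n(x) = 11 (n(x) = 2 - (-4 - 5) = 2 - 1*(-9) = 2 + 9 = 11)
Q = 121 (Q = 11² = 121)
J(V) = 10/121
-54 + T*J(4) = -54 + 14*(10/121) = -54 + 140/121 = -6394/121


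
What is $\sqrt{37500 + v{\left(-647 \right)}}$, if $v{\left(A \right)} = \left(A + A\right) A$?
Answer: $\sqrt{874718} \approx 935.26$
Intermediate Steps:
$v{\left(A \right)} = 2 A^{2}$ ($v{\left(A \right)} = 2 A A = 2 A^{2}$)
$\sqrt{37500 + v{\left(-647 \right)}} = \sqrt{37500 + 2 \left(-647\right)^{2}} = \sqrt{37500 + 2 \cdot 418609} = \sqrt{37500 + 837218} = \sqrt{874718}$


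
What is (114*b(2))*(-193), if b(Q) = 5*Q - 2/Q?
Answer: -198018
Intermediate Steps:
b(Q) = -2/Q + 5*Q
(114*b(2))*(-193) = (114*(-2/2 + 5*2))*(-193) = (114*(-2*½ + 10))*(-193) = (114*(-1 + 10))*(-193) = (114*9)*(-193) = 1026*(-193) = -198018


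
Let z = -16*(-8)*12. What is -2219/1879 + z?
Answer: 2883925/1879 ≈ 1534.8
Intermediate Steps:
z = 1536 (z = 128*12 = 1536)
-2219/1879 + z = -2219/1879 + 1536 = 2883925/1879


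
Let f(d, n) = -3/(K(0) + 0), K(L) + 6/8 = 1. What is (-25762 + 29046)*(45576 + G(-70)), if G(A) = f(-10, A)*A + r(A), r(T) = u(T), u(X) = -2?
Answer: 152423576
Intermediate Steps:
r(T) = -2
K(L) = 1/4 (K(L) = -3/4 + 1 = 1/4)
f(d, n) = -12 (f(d, n) = -3/(1/4 + 0) = -3/(1/4) = 4*(-3) = -12)
G(A) = -2 - 12*A (G(A) = -12*A - 2 = -2 - 12*A)
(-25762 + 29046)*(45576 + G(-70)) = (-25762 + 29046)*(45576 + (-2 - 12*(-70))) = 3284*(45576 + (-2 + 840)) = 3284*(45576 + 838) = 3284*46414 = 152423576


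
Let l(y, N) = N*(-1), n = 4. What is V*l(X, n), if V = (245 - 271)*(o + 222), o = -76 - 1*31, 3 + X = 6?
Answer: 11960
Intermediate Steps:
X = 3 (X = -3 + 6 = 3)
o = -107 (o = -76 - 31 = -107)
l(y, N) = -N
V = -2990 (V = (245 - 271)*(-107 + 222) = -26*115 = -2990)
V*l(X, n) = -(-2990)*4 = -2990*(-4) = 11960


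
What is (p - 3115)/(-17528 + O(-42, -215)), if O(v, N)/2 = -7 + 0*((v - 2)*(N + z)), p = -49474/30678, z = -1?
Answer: 23902861/134538369 ≈ 0.17767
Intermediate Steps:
p = -24737/15339 (p = -49474*1/30678 = -24737/15339 ≈ -1.6127)
O(v, N) = -14 (O(v, N) = 2*(-7 + 0*((v - 2)*(N - 1))) = 2*(-7 + 0*((-2 + v)*(-1 + N))) = 2*(-7 + 0*((-1 + N)*(-2 + v))) = 2*(-7 + 0) = 2*(-7) = -14)
(p - 3115)/(-17528 + O(-42, -215)) = (-24737/15339 - 3115)/(-17528 - 14) = -47805722/15339/(-17542) = -47805722/15339*(-1/17542) = 23902861/134538369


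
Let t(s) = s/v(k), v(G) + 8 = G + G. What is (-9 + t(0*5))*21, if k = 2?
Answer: -189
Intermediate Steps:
v(G) = -8 + 2*G (v(G) = -8 + (G + G) = -8 + 2*G)
t(s) = -s/4 (t(s) = s/(-8 + 2*2) = s/(-8 + 4) = s/(-4) = s*(-¼) = -s/4)
(-9 + t(0*5))*21 = (-9 - 0*5)*21 = (-9 - ¼*0)*21 = (-9 + 0)*21 = -9*21 = -189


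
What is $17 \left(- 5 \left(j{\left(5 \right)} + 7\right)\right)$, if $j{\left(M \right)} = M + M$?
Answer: $-1445$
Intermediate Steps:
$j{\left(M \right)} = 2 M$
$17 \left(- 5 \left(j{\left(5 \right)} + 7\right)\right) = 17 \left(- 5 \left(2 \cdot 5 + 7\right)\right) = 17 \left(- 5 \left(10 + 7\right)\right) = 17 \left(\left(-5\right) 17\right) = 17 \left(-85\right) = -1445$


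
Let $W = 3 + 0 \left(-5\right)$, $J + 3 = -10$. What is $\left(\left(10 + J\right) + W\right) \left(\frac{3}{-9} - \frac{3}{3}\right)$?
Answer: $0$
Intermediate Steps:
$J = -13$ ($J = -3 - 10 = -13$)
$W = 3$ ($W = 3 + 0 = 3$)
$\left(\left(10 + J\right) + W\right) \left(\frac{3}{-9} - \frac{3}{3}\right) = \left(\left(10 - 13\right) + 3\right) \left(\frac{3}{-9} - \frac{3}{3}\right) = \left(-3 + 3\right) \left(3 \left(- \frac{1}{9}\right) - 1\right) = 0 \left(- \frac{1}{3} - 1\right) = 0 \left(- \frac{4}{3}\right) = 0$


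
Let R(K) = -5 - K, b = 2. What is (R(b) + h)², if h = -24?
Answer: 961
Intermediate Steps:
(R(b) + h)² = ((-5 - 1*2) - 24)² = ((-5 - 2) - 24)² = (-7 - 24)² = (-31)² = 961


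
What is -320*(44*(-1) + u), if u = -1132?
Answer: 376320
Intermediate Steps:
-320*(44*(-1) + u) = -320*(44*(-1) - 1132) = -320*(-44 - 1132) = -320*(-1176) = 376320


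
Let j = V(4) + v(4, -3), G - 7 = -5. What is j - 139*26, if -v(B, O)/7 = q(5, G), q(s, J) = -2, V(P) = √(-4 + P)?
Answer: -3600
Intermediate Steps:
G = 2 (G = 7 - 5 = 2)
v(B, O) = 14 (v(B, O) = -7*(-2) = 14)
j = 14 (j = √(-4 + 4) + 14 = √0 + 14 = 0 + 14 = 14)
j - 139*26 = 14 - 139*26 = 14 - 3614 = -3600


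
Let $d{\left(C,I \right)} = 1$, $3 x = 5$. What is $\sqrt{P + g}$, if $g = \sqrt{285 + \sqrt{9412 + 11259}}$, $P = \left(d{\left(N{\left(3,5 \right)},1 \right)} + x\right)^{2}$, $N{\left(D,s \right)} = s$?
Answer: $\frac{\sqrt{64 + 9 \sqrt{285 + \sqrt{20671}}}}{3} \approx 5.2743$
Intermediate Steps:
$x = \frac{5}{3}$ ($x = \frac{1}{3} \cdot 5 = \frac{5}{3} \approx 1.6667$)
$P = \frac{64}{9}$ ($P = \left(1 + \frac{5}{3}\right)^{2} = \left(\frac{8}{3}\right)^{2} = \frac{64}{9} \approx 7.1111$)
$g = \sqrt{285 + \sqrt{20671}} \approx 20.707$
$\sqrt{P + g} = \sqrt{\frac{64}{9} + \sqrt{285 + \sqrt{20671}}}$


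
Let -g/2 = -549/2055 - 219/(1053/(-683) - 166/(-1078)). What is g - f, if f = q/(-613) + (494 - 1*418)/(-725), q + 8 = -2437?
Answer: -4960862407688476/15552716427775 ≈ -318.97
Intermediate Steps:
q = -2445 (q = -8 - 2437 = -2445)
g = -55132581381/174975715 (g = -2*(-549/2055 - 219/(1053/(-683) - 166/(-1078))) = -2*(-549*1/2055 - 219/(1053*(-1/683) - 166*(-1/1078))) = -2*(-183/685 - 219/(-1053/683 + 83/539)) = -2*(-183/685 - 219/(-510878/368137)) = -2*(-183/685 - 219*(-368137/510878)) = -2*(-183/685 + 80622003/510878) = -2*55132581381/349951430 = -55132581381/174975715 ≈ -315.09)
f = 1726037/444425 (f = -2445/(-613) + (494 - 1*418)/(-725) = -2445*(-1/613) + (494 - 418)*(-1/725) = 2445/613 + 76*(-1/725) = 2445/613 - 76/725 = 1726037/444425 ≈ 3.8838)
g - f = -55132581381/174975715 - 1*1726037/444425 = -55132581381/174975715 - 1726037/444425 = -4960862407688476/15552716427775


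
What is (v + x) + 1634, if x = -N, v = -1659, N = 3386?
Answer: -3411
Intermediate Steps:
x = -3386 (x = -1*3386 = -3386)
(v + x) + 1634 = (-1659 - 3386) + 1634 = -5045 + 1634 = -3411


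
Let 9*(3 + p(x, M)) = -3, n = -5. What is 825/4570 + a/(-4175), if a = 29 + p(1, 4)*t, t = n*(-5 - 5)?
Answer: 2444107/11447850 ≈ 0.21350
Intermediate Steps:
p(x, M) = -10/3 (p(x, M) = -3 + (⅑)*(-3) = -3 - ⅓ = -10/3)
t = 50 (t = -5*(-5 - 5) = -5*(-10) = 50)
a = -413/3 (a = 29 - 10/3*50 = 29 - 500/3 = -413/3 ≈ -137.67)
825/4570 + a/(-4175) = 825/4570 - 413/3/(-4175) = 825*(1/4570) - 413/3*(-1/4175) = 165/914 + 413/12525 = 2444107/11447850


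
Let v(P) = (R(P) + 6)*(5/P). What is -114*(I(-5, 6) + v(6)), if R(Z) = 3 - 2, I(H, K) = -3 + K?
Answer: -1007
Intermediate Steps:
R(Z) = 1
v(P) = 35/P (v(P) = (1 + 6)*(5/P) = 7*(5/P) = 35/P)
-114*(I(-5, 6) + v(6)) = -114*((-3 + 6) + 35/6) = -114*(3 + 35*(⅙)) = -114*(3 + 35/6) = -114*53/6 = -1007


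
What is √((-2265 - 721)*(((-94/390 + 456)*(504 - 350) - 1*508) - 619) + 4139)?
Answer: I*√7841084631315/195 ≈ 14360.0*I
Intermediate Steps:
√((-2265 - 721)*(((-94/390 + 456)*(504 - 350) - 1*508) - 619) + 4139) = √(-2986*(((-94*1/390 + 456)*154 - 508) - 619) + 4139) = √(-2986*(((-47/195 + 456)*154 - 508) - 619) + 4139) = √(-2986*(((88873/195)*154 - 508) - 619) + 4139) = √(-2986*((13686442/195 - 508) - 619) + 4139) = √(-2986*(13587382/195 - 619) + 4139) = √(-2986*13466677/195 + 4139) = √(-40211497522/195 + 4139) = √(-40210690417/195) = I*√7841084631315/195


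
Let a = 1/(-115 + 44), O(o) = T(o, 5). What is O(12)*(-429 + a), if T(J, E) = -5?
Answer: 152300/71 ≈ 2145.1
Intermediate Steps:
O(o) = -5
a = -1/71 (a = 1/(-71) = -1/71 ≈ -0.014085)
O(12)*(-429 + a) = -5*(-429 - 1/71) = -5*(-30460/71) = 152300/71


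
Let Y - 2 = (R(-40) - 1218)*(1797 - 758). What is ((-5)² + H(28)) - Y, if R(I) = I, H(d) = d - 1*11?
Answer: 1307102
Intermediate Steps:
H(d) = -11 + d (H(d) = d - 11 = -11 + d)
Y = -1307060 (Y = 2 + (-40 - 1218)*(1797 - 758) = 2 - 1258*1039 = 2 - 1307062 = -1307060)
((-5)² + H(28)) - Y = ((-5)² + (-11 + 28)) - 1*(-1307060) = (25 + 17) + 1307060 = 42 + 1307060 = 1307102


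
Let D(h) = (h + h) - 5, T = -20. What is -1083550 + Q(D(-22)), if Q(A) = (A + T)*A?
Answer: -1080169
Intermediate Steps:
D(h) = -5 + 2*h (D(h) = 2*h - 5 = -5 + 2*h)
Q(A) = A*(-20 + A) (Q(A) = (A - 20)*A = (-20 + A)*A = A*(-20 + A))
-1083550 + Q(D(-22)) = -1083550 + (-5 + 2*(-22))*(-20 + (-5 + 2*(-22))) = -1083550 + (-5 - 44)*(-20 + (-5 - 44)) = -1083550 - 49*(-20 - 49) = -1083550 - 49*(-69) = -1083550 + 3381 = -1080169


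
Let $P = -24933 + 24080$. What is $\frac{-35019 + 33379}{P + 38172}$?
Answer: $- \frac{1640}{37319} \approx -0.043945$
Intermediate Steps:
$P = -853$
$\frac{-35019 + 33379}{P + 38172} = \frac{-35019 + 33379}{-853 + 38172} = - \frac{1640}{37319}$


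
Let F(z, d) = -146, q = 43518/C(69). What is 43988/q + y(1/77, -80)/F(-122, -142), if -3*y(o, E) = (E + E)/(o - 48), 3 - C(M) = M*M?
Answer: -5645407157348/1173832773 ≈ -4809.4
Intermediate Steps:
C(M) = 3 - M**2 (C(M) = 3 - M*M = 3 - M**2)
q = -7253/793 (q = 43518/(3 - 1*69**2) = 43518/(3 - 1*4761) = 43518/(3 - 4761) = 43518/(-4758) = 43518*(-1/4758) = -7253/793 ≈ -9.1463)
y(o, E) = -2*E/(3*(-48 + o)) (y(o, E) = -(E + E)/(3*(o - 48)) = -2*E/(3*(-48 + o)))
43988/q + y(1/77, -80)/F(-122, -142) = 43988/(-7253/793) - 2*(-80)/(-144 + 3/77)/(-146) = 43988*(-793/7253) - 2*(-80)/(-144 + 3*(1/77))*(-1/146) = -34882484/7253 - 2*(-80)/(-144 + 3/77)*(-1/146) = -34882484/7253 - 2*(-80)/(-11085/77)*(-1/146) = -34882484/7253 - 2*(-80)*(-77/11085)*(-1/146) = -34882484/7253 - 2464/2217*(-1/146) = -34882484/7253 + 1232/161841 = -5645407157348/1173832773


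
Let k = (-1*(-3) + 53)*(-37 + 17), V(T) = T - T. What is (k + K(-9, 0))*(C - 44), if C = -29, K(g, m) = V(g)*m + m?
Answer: 81760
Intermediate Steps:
V(T) = 0
K(g, m) = m (K(g, m) = 0*m + m = 0 + m = m)
k = -1120 (k = (3 + 53)*(-20) = 56*(-20) = -1120)
(k + K(-9, 0))*(C - 44) = (-1120 + 0)*(-29 - 44) = -1120*(-73) = 81760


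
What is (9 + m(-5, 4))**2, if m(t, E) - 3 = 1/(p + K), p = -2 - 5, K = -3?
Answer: 14161/100 ≈ 141.61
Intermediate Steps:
p = -7
m(t, E) = 29/10 (m(t, E) = 3 + 1/(-7 - 3) = 3 + 1/(-10) = 3 - 1/10 = 29/10)
(9 + m(-5, 4))**2 = (9 + 29/10)**2 = (119/10)**2 = 14161/100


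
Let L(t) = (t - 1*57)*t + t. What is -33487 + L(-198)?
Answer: 16805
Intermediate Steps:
L(t) = t + t*(-57 + t) (L(t) = (t - 57)*t + t = (-57 + t)*t + t = t*(-57 + t) + t = t + t*(-57 + t))
-33487 + L(-198) = -33487 - 198*(-56 - 198) = -33487 - 198*(-254) = -33487 + 50292 = 16805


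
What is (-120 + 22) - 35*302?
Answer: -10668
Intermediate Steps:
(-120 + 22) - 35*302 = -98 - 10570 = -10668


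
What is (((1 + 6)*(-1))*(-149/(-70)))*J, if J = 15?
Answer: -447/2 ≈ -223.50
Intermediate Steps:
(((1 + 6)*(-1))*(-149/(-70)))*J = (((1 + 6)*(-1))*(-149/(-70)))*15 = ((7*(-1))*(-149*(-1/70)))*15 = -7*149/70*15 = -149/10*15 = -447/2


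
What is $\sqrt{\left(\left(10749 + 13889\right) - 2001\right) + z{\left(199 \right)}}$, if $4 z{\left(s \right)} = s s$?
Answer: $\frac{3 \sqrt{14461}}{2} \approx 180.38$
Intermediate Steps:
$z{\left(s \right)} = \frac{s^{2}}{4}$ ($z{\left(s \right)} = \frac{s s}{4} = \frac{s^{2}}{4}$)
$\sqrt{\left(\left(10749 + 13889\right) - 2001\right) + z{\left(199 \right)}} = \sqrt{\left(\left(10749 + 13889\right) - 2001\right) + \frac{199^{2}}{4}} = \sqrt{\left(24638 - 2001\right) + \frac{1}{4} \cdot 39601} = \sqrt{22637 + \frac{39601}{4}} = \sqrt{\frac{130149}{4}} = \frac{3 \sqrt{14461}}{2}$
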